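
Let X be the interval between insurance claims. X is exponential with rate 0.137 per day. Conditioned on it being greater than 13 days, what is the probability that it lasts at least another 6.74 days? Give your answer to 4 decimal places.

The exponential is memoryless, so the remaining time is again Exp(λ): the condition X > 13 is irrelevant.
P(X > 6.74) = e^(−0.92338) ≈ 0.3972.

0.3972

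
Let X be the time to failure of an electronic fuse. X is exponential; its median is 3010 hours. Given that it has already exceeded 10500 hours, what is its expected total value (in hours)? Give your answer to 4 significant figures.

14840

For an exponential, median = ln(2)/λ, so λ = ln 2 / 3010 = 0.000230281 per hour.
By memorylessness, E[X | X > 10500] = 10500 + 1/λ = 10500 + 4342.51 = 14842.5 hours.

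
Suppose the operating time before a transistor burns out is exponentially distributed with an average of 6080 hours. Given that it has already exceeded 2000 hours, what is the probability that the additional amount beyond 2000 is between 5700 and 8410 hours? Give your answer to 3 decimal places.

The rate is λ = 1/6080 = 0.000164474 per hour.
Memoryless: the residual past 2000 is again Exp(λ).
P(5700 < residual < 8410) = e^(−λ·5700) − e^(−λ·8410) = 0.39161 − 0.25077 ≈ 0.141.

0.141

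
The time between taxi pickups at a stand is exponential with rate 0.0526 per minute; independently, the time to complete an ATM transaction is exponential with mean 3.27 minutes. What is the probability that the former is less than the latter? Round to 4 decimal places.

0.1468

λ_1 = 0.0526, λ_2 = 1/3.27 = 0.30581.
For independent exponentials, P(the former < the latter) = λ_1/(λ_1+λ_2) = 0.0526/0.35841 ≈ 0.1468.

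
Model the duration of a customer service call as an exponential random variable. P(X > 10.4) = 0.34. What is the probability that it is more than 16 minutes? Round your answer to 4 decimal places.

e^(−λ·10.4) = 0.34 ⇒ λ = −ln(0.34)/10.4 = 0.103732.
P(X > 16) = e^(−0.103732·16) = e^(−1.6597) ≈ 0.1902.

0.1902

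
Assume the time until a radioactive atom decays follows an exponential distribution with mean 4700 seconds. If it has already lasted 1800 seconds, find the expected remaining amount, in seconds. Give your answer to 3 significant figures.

4700

The rate is λ = 1/4700 = 0.000212766 per second.
By memorylessness, the remaining amount past any threshold is again Exp(λ) with mean 1/λ = 4700 seconds.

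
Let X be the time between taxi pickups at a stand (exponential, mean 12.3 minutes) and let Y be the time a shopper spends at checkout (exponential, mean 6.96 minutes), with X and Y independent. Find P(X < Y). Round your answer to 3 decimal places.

0.361

λ_1 = 1/12.3 = 0.0813008, λ_2 = 1/6.96 = 0.143678.
For independent exponentials, P(X < Y) = λ_1/(λ_1+λ_2) = 0.0813008/0.224979 ≈ 0.361.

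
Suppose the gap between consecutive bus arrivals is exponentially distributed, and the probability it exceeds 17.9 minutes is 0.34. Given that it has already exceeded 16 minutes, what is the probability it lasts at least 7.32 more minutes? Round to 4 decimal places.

From e^(−λ·17.9) = 0.34, λ = −ln(0.34)/17.9 = 0.0602687.
Memoryless: P(X > 16+7.32 | X > 16) = P(X > 7.32) = e^(−0.0602687·7.32) ≈ 0.6433.

0.6433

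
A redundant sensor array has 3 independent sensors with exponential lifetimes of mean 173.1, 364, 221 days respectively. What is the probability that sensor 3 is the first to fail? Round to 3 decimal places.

Rates: λ_i = 1/mean_i → 0.00577701, 0.00274725, 0.00452489; Σλ = 0.0130491.
P(sensor 3 first) = λ_3/Σλ = 0.00452489/0.0130491 ≈ 0.347.

0.347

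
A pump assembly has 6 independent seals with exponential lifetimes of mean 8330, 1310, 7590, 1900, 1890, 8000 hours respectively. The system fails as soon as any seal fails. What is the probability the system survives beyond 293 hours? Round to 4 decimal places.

0.5256

The first failure time is exponential with rate Σλ_i = 1/8330 + 1/1310 + 1/7590 + 1/1900 + 1/1890 + 1/8000 = 0.00219558 per hour.
P(min > 293) = e^(−0.00219558·293) = e^(−0.6433) ≈ 0.5256.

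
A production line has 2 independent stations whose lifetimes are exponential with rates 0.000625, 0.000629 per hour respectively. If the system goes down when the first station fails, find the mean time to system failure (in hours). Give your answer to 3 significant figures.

The time to first failure is exponential with rate Σλ = 0.000625 + 0.000629 = 0.001254.
E[min] = 1/Σλ = 1/0.001254 = 797.448 hours.

797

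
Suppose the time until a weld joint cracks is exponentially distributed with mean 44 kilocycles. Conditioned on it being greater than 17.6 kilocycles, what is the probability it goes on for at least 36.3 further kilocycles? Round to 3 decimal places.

The rate is λ = 1/44 = 0.0227273 per kilocycle.
The exponential is memoryless, so the remaining time is again Exp(λ): the condition X > 17.6 is irrelevant.
P(X > 36.3) = e^(−0.825) ≈ 0.438.

0.438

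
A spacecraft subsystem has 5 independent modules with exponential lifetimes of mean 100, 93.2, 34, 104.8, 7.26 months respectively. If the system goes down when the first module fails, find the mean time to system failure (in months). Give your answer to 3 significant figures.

5.07

The first failure time is exponential with rate Σλ_i = 1/100 + 1/93.2 + 1/34 + 1/104.8 + 1/7.26 = 0.197424 per month.
E[min] = 1/Σλ = 1/0.197424 = 5.06523 months.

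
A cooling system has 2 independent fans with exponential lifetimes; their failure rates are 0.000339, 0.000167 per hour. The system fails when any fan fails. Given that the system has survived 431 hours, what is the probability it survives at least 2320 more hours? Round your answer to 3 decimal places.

0.309

Time to first failure ~ Exp(Σλ) with Σλ = 0.000506.
By memorylessness, P(T > 431+2320 | T > 431) = P(T > 2320) = e^(−0.000506·2320) ≈ 0.309.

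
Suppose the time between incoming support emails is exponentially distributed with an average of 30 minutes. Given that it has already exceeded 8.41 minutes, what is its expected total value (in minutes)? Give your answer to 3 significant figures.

The rate is λ = 1/30 = 0.0333333 per minute.
By memorylessness, E[X | X > 8.41] = 8.41 + 1/λ = 8.41 + 30 = 38.41 minutes.

38.4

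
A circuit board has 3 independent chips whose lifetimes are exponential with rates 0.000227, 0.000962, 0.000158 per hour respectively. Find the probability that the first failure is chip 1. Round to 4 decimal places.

The time to first failure is exponential with rate Σλ = 0.000227 + 0.000962 + 0.000158 = 0.001347.
P(chip 1 first) = λ_1/Σλ = 0.000227/0.001347 ≈ 0.1685.

0.1685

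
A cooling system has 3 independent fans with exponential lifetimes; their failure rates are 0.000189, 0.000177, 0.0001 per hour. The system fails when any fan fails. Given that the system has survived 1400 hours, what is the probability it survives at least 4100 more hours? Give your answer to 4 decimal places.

0.1480

Time to first failure ~ Exp(Σλ) with Σλ = 0.000466.
By memorylessness, P(T > 1400+4100 | T > 1400) = P(T > 4100) = e^(−0.000466·4100) ≈ 0.1480.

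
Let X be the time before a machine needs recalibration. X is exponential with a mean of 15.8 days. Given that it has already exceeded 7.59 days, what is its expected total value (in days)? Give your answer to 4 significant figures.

The rate is λ = 1/15.8 = 0.0632911 per day.
By memorylessness, E[X | X > 7.59] = 7.59 + 1/λ = 7.59 + 15.8 = 23.39 days.

23.39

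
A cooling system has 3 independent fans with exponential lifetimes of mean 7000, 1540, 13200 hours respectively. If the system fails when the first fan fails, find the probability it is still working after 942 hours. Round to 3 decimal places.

The first failure time is exponential with rate Σλ_i = 1/7000 + 1/1540 + 1/13200 = 0.000867965 per hour.
P(min > 942) = e^(−0.000867965·942) = e^(−0.81762) ≈ 0.441.

0.441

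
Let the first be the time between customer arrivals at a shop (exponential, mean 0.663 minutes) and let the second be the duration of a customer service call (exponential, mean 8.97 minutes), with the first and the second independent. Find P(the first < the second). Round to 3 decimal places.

λ_1 = 1/0.663 = 1.5083, λ_2 = 1/8.97 = 0.111483.
For independent exponentials, P(the first < the second) = λ_1/(λ_1+λ_2) = 1.5083/1.61978 ≈ 0.931.

0.931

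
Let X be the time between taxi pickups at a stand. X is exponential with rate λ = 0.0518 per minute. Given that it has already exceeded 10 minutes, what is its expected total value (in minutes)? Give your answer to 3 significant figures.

29.3

By memorylessness, E[X | X > 10] = 10 + 1/λ = 10 + 19.305 = 29.305 minutes.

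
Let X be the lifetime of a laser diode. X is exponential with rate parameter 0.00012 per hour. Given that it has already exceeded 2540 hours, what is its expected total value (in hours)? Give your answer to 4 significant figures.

10870

By memorylessness, E[X | X > 2540] = 2540 + 1/λ = 2540 + 8333.33 = 10873.3 hours.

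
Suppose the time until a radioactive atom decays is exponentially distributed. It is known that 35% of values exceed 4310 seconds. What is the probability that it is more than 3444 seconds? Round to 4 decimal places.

0.4322

e^(−λ·4310) = 0.35 ⇒ λ = −ln(0.35)/4310 = 0.000243578.
P(X > 3444) = e^(−0.000243578·3444) = e^(−0.83888) ≈ 0.4322.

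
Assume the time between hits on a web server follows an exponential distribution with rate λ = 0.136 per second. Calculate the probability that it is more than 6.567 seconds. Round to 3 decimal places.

P(X > 6.567) = e^(−λ·6.567) = e^(−0.89311) ≈ 0.409.

0.409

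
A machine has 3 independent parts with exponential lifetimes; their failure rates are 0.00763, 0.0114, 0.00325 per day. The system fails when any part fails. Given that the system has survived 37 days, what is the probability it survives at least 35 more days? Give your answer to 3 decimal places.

Time to first failure ~ Exp(Σλ) with Σλ = 0.02228.
By memorylessness, P(T > 37+35 | T > 37) = P(T > 35) = e^(−0.02228·35) ≈ 0.458.

0.458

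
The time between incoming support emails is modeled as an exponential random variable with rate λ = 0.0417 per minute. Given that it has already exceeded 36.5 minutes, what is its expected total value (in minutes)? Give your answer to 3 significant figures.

By memorylessness, E[X | X > 36.5] = 36.5 + 1/λ = 36.5 + 23.9808 = 60.4808 minutes.

60.5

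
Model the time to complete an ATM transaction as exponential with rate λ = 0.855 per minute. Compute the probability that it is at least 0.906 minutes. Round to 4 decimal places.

0.4609

P(X > 0.906) = e^(−λ·0.906) = e^(−0.77463) ≈ 0.4609.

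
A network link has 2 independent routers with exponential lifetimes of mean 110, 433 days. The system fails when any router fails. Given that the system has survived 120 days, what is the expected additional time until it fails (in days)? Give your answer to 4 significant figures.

First-failure rate Σλ = 1/110 + 1/433 = 0.0114004.
By memorylessness the expected residual is 1/Σλ = 87.7164 days, regardless of the 120 already elapsed.

87.72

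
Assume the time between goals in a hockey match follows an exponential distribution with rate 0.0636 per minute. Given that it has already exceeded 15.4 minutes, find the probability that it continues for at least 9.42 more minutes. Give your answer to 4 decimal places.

0.5493

By the memoryless property, P(X > 15.4+9.42 | X > 15.4) = P(X > 9.42).
P(X > 9.42) = e^(−0.59911) ≈ 0.5493.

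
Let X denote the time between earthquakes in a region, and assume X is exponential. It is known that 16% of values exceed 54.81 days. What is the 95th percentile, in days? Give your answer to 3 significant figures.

89.6

e^(−λ·54.81) = 0.16 ⇒ λ = −ln(0.16)/54.81 = 0.0334352.
95th percentile: 1 − e^(−λt) = 0.95, t = −ln(0.05)/λ = 89.5982 days.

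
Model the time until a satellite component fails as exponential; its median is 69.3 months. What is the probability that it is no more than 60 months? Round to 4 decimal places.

For an exponential, median = ln(2)/λ, so λ = ln 2 / 69.3 = 0.0100021 per month.
P(X ≤ 60) = 1 − e^(−λ·60) = 1 − e^(−0.60013) ≈ 0.4513.

0.4513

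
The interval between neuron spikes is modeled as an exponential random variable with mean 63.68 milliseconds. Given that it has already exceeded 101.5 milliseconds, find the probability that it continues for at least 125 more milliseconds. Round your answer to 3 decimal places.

The rate is λ = 1/63.68 = 0.0157035 per millisecond.
By the memoryless property, P(X > 101.5+125 | X > 101.5) = P(X > 125).
P(X > 125) = e^(−1.9629) ≈ 0.140.

0.140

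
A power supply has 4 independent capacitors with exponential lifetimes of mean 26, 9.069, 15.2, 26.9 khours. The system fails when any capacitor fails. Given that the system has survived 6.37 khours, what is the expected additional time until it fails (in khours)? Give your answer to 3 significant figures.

First-failure rate Σλ = 1/26 + 1/9.069 + 1/15.2 + 1/26.9 = 0.251691.
By memorylessness the expected residual is 1/Σλ = 3.97312 khours, regardless of the 6.37 already elapsed.

3.97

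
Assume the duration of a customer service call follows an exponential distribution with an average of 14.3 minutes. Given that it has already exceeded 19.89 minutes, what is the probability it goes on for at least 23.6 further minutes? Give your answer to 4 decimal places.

The rate is λ = 1/14.3 = 0.0699301 per minute.
By the memoryless property, P(X > 19.89+23.6 | X > 19.89) = P(X > 23.6).
P(X > 23.6) = e^(−1.6503) ≈ 0.1920.

0.1920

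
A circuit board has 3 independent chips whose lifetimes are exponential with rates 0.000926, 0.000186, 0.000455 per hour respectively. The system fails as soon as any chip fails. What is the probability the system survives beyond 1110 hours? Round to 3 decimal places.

The time to first failure is exponential with rate Σλ = 0.000926 + 0.000186 + 0.000455 = 0.001567.
P(min > 1110) = e^(−0.001567·1110) = e^(−1.7394) ≈ 0.176.

0.176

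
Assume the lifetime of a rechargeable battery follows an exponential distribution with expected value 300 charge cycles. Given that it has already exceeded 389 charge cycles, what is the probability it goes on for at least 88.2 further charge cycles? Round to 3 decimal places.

0.745

The rate is λ = 1/300 = 0.00333333 per charge cycle.
By the memoryless property, P(X > 389+88.2 | X > 389) = P(X > 88.2).
P(X > 88.2) = e^(−0.294) ≈ 0.745.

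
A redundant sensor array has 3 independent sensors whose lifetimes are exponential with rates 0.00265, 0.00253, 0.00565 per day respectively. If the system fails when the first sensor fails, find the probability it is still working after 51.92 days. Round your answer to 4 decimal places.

The time to first failure is exponential with rate Σλ = 0.00265 + 0.00253 + 0.00565 = 0.01083.
P(min > 51.92) = e^(−0.01083·51.92) = e^(−0.56229) ≈ 0.5699.

0.5699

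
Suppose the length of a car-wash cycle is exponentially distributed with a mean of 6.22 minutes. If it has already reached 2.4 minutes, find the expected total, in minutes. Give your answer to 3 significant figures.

The rate is λ = 1/6.22 = 0.160772 per minute.
By memorylessness, E[X | X > 2.4] = 2.4 + 1/λ = 2.4 + 6.22 = 8.62 minutes.

8.62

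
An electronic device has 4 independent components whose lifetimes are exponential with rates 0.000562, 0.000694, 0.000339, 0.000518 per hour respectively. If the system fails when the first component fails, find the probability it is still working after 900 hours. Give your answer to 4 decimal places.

The time to first failure is exponential with rate Σλ = 0.000562 + 0.000694 + 0.000339 + 0.000518 = 0.002113.
P(min > 900) = e^(−0.002113·900) = e^(−1.9017) ≈ 0.1493.

0.1493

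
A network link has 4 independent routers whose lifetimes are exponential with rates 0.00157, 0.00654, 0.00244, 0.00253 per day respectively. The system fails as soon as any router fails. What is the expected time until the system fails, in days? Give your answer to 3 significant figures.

The time to first failure is exponential with rate Σλ = 0.00157 + 0.00654 + 0.00244 + 0.00253 = 0.01308.
E[min] = 1/Σλ = 1/0.01308 = 76.4526 days.

76.5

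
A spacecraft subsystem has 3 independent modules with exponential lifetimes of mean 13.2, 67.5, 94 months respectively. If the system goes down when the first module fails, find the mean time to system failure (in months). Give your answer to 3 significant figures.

9.88

The first failure time is exponential with rate Σλ_i = 1/13.2 + 1/67.5 + 1/94 = 0.101211 per month.
E[min] = 1/Σλ = 1/0.101211 = 9.88038 months.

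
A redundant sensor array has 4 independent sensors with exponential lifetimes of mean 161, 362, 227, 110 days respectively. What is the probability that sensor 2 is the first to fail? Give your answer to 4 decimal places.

Rates: λ_i = 1/mean_i → 0.00621118, 0.00276243, 0.00440529, 0.00909091; Σλ = 0.0224698.
P(sensor 2 first) = λ_2/Σλ = 0.00276243/0.0224698 ≈ 0.1229.

0.1229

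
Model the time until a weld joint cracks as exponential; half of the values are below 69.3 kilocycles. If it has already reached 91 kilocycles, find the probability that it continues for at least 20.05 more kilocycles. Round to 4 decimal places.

0.8183

For an exponential, median = ln(2)/λ, so λ = ln 2 / 69.3 = 0.0100021 per kilocycle.
The exponential is memoryless, so the remaining time is again Exp(λ): the condition X > 91 is irrelevant.
P(X > 20.05) = e^(−0.20054) ≈ 0.8183.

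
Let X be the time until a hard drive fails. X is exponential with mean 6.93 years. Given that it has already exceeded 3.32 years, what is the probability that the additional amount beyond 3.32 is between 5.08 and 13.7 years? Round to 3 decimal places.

The rate is λ = 1/6.93 = 0.1443 per year.
Memoryless: the residual past 3.32 is again Exp(λ).
P(5.08 < residual < 13.7) = e^(−λ·5.08) − e^(−λ·13.7) = 0.48044 − 0.13850 ≈ 0.342.

0.342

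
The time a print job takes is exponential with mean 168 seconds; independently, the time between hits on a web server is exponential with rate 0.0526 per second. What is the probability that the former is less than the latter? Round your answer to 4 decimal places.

λ_1 = 1/168 = 0.00595238, λ_2 = 0.0526.
For independent exponentials, P(the former < the latter) = λ_1/(λ_1+λ_2) = 0.00595238/0.0585524 ≈ 0.1017.

0.1017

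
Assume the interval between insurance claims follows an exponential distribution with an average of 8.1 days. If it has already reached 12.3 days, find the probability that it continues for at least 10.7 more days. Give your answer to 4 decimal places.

The rate is λ = 1/8.1 = 0.123457 per day.
P(X > s+t | X > s) = e^(−λ(s+t))/e^(−λs) = e^(−λt), independent of s = 12.3.
P(X > 10.7) = e^(−1.321) ≈ 0.2669.

0.2669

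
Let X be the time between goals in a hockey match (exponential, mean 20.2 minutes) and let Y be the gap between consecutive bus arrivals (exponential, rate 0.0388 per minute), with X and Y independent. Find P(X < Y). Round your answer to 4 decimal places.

λ_1 = 1/20.2 = 0.049505, λ_2 = 0.0388.
For independent exponentials, P(X < Y) = λ_1/(λ_1+λ_2) = 0.049505/0.088305 ≈ 0.5606.

0.5606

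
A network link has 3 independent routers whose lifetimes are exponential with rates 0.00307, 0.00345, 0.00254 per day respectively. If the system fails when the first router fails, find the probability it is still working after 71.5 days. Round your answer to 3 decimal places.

0.523

The time to first failure is exponential with rate Σλ = 0.00307 + 0.00345 + 0.00254 = 0.00906.
P(min > 71.5) = e^(−0.00906·71.5) = e^(−0.64779) ≈ 0.523.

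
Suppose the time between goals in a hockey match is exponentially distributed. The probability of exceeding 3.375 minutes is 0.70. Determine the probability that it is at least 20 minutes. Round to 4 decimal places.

e^(−λ·3.375) = 0.70 ⇒ λ = −ln(0.70)/3.375 = 0.105681.
P(X > 20) = e^(−0.105681·20) = e^(−2.1136) ≈ 0.1208.

0.1208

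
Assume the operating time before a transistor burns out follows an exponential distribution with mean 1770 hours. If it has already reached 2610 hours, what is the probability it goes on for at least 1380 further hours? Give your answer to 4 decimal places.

0.4586

The rate is λ = 1/1770 = 0.000564972 per hour.
By the memoryless property, P(X > 2610+1380 | X > 2610) = P(X > 1380).
P(X > 1380) = e^(−0.77966) ≈ 0.4586.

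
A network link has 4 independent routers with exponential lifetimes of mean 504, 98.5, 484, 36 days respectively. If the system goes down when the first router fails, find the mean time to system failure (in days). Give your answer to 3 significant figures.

The first failure time is exponential with rate Σλ_i = 1/504 + 1/98.5 + 1/484 + 1/36 = 0.0419803 per day.
E[min] = 1/Σλ = 1/0.0419803 = 23.8207 days.

23.8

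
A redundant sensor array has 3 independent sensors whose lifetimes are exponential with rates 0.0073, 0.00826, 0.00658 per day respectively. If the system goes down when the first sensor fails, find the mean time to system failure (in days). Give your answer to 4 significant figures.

45.17

The time to first failure is exponential with rate Σλ = 0.0073 + 0.00826 + 0.00658 = 0.02214.
E[min] = 1/Σλ = 1/0.02214 = 45.1671 days.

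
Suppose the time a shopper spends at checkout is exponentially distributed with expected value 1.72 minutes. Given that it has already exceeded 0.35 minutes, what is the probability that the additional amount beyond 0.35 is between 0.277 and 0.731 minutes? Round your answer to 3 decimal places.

0.197

The rate is λ = 1/1.72 = 0.581395 per minute.
Memoryless: the residual past 0.35 is again Exp(λ).
P(0.277 < residual < 0.731) = e^(−λ·0.277) − e^(−λ·0.731) = 0.85125 − 0.65377 ≈ 0.197.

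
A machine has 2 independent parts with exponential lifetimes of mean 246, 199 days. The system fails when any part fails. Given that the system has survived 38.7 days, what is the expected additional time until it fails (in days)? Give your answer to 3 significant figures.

First-failure rate Σλ = 1/246 + 1/199 = 0.00909017.
By memorylessness the expected residual is 1/Σλ = 110.009 days, regardless of the 38.7 already elapsed.

110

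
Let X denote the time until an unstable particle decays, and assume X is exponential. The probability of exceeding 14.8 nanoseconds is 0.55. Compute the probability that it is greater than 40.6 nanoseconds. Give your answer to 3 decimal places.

0.194

e^(−λ·14.8) = 0.55 ⇒ λ = −ln(0.55)/14.8 = 0.0403944.
P(X > 40.6) = e^(−0.0403944·40.6) = e^(−1.64) ≈ 0.194.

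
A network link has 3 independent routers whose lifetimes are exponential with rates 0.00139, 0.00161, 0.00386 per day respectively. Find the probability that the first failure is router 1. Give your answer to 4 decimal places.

0.2026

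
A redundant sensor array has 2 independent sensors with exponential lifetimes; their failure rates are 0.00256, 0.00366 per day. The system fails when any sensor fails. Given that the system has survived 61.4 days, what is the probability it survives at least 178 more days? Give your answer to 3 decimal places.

Time to first failure ~ Exp(Σλ) with Σλ = 0.00622.
By memorylessness, P(T > 61.4+178 | T > 61.4) = P(T > 178) = e^(−0.00622·178) ≈ 0.330.

0.330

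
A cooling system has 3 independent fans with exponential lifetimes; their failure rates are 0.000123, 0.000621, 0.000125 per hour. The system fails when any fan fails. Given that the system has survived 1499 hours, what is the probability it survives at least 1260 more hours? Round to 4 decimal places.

0.3346

Time to first failure ~ Exp(Σλ) with Σλ = 0.000869.
By memorylessness, P(T > 1499+1260 | T > 1499) = P(T > 1260) = e^(−0.000869·1260) ≈ 0.3346.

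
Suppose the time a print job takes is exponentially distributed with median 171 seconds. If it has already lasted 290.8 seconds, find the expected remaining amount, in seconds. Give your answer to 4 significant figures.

For an exponential, median = ln(2)/λ, so λ = ln 2 / 171 = 0.00405349 per second.
By memorylessness, the remaining amount past any threshold is again Exp(λ) with mean 1/λ = 246.701 seconds.

246.7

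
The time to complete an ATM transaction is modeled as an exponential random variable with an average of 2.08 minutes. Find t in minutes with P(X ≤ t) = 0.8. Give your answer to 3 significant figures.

3.35

The rate is λ = 1/2.08 = 0.480769 per minute.
Set 1 − e^(−λt) = 0.8, so t = −ln(0.2)/λ = 1.6094/0.480769 ≈ 3.34763 minutes.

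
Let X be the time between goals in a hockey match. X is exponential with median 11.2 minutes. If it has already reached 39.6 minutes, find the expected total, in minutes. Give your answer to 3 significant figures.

55.8

For an exponential, median = ln(2)/λ, so λ = ln 2 / 11.2 = 0.0618881 per minute.
By memorylessness, E[X | X > 39.6] = 39.6 + 1/λ = 39.6 + 16.1582 = 55.7582 minutes.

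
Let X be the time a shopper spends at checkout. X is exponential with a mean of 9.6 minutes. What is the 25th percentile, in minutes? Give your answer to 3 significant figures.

2.76

The rate is λ = 1/9.6 = 0.104167 per minute.
Set 1 − e^(−λt) = 0.25, so t = −ln(0.75)/λ = 0.28768/0.104167 ≈ 2.76175 minutes.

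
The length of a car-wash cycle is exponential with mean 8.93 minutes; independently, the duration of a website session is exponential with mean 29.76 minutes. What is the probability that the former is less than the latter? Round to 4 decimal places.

0.7692

λ_1 = 1/8.93 = 0.111982, λ_2 = 1/29.76 = 0.0336022.
For independent exponentials, P(the former < the latter) = λ_1/(λ_1+λ_2) = 0.111982/0.145584 ≈ 0.7692.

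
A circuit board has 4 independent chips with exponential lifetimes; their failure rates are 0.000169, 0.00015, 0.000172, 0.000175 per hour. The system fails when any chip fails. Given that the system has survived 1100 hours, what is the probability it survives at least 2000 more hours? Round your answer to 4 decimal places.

Time to first failure ~ Exp(Σλ) with Σλ = 0.000666.
By memorylessness, P(T > 1100+2000 | T > 1100) = P(T > 2000) = e^(−0.000666·2000) ≈ 0.2639.

0.2639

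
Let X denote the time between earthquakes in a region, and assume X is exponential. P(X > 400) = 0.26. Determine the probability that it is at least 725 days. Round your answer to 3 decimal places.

0.087

e^(−λ·400) = 0.26 ⇒ λ = −ln(0.26)/400 = 0.00336768.
P(X > 725) = e^(−0.00336768·725) = e^(−2.4416) ≈ 0.087.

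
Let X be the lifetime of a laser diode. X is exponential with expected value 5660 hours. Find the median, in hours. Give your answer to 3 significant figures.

3920

The rate is λ = 1/5660 = 0.000176678 per hour.
Set 1 − e^(−λt) = 0.5, so t = −ln(0.5)/λ = 0.69315/0.000176678 ≈ 3923.21 hours.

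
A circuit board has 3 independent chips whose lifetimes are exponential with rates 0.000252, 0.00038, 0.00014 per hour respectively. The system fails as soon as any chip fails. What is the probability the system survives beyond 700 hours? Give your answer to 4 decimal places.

The time to first failure is exponential with rate Σλ = 0.000252 + 0.00038 + 0.00014 = 0.000772.
P(min > 700) = e^(−0.000772·700) = e^(−0.5404) ≈ 0.5825.

0.5825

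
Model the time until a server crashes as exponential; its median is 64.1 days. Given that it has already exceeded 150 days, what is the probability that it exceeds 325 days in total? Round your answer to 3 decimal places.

0.151

For an exponential, median = ln(2)/λ, so λ = ln 2 / 64.1 = 0.0108135 per day.
The exponential is memoryless, so the remaining time is again Exp(λ): the condition X > 150 is irrelevant.
P(X > 175) = e^(−1.8924) ≈ 0.151.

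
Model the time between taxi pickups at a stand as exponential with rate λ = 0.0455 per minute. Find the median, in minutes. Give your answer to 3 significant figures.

15.2

Set 1 − e^(−λt) = 0.5, so t = −ln(0.5)/λ = 0.69315/0.0455 ≈ 15.234 minutes.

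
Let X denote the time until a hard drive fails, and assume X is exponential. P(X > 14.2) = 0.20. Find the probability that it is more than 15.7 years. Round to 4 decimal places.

0.1687

e^(−λ·14.2) = 0.20 ⇒ λ = −ln(0.20)/14.2 = 0.113341.
P(X > 15.7) = e^(−0.113341·15.7) = e^(−1.7794) ≈ 0.1687.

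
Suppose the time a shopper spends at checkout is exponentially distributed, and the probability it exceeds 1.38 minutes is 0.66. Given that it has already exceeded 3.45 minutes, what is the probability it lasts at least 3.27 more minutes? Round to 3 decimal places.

0.374

From e^(−λ·1.38) = 0.66, λ = −ln(0.66)/1.38 = 0.301098.
Memoryless: P(X > 3.45+3.27 | X > 3.45) = P(X > 3.27) = e^(−0.301098·3.27) ≈ 0.374.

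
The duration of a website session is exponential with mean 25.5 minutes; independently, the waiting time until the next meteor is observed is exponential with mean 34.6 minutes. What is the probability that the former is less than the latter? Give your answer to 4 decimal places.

0.5757

λ_1 = 1/25.5 = 0.0392157, λ_2 = 1/34.6 = 0.0289017.
For independent exponentials, P(the former < the latter) = λ_1/(λ_1+λ_2) = 0.0392157/0.0681174 ≈ 0.5757.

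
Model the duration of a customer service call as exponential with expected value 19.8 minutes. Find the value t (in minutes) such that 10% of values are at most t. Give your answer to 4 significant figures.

The rate is λ = 1/19.8 = 0.0505051 per minute.
Set 1 − e^(−λt) = 0.1, so t = −ln(0.9)/λ = 0.10536/0.0505051 ≈ 2.08614 minutes.

2.086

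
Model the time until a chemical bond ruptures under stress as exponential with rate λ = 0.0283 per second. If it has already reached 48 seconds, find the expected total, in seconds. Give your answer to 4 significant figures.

83.34

By memorylessness, E[X | X > 48] = 48 + 1/λ = 48 + 35.3357 = 83.3357 seconds.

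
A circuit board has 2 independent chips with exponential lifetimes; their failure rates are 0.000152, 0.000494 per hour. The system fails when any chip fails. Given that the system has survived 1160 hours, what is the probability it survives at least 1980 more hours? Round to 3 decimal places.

Time to first failure ~ Exp(Σλ) with Σλ = 0.000646.
By memorylessness, P(T > 1160+1980 | T > 1160) = P(T > 1980) = e^(−0.000646·1980) ≈ 0.278.

0.278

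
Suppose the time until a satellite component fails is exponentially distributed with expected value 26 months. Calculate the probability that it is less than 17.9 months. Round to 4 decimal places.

The rate is λ = 1/26 = 0.0384615 per month.
P(X ≤ 17.9) = 1 − e^(−λ·17.9) = 1 − e^(−0.68846) ≈ 0.4977.

0.4977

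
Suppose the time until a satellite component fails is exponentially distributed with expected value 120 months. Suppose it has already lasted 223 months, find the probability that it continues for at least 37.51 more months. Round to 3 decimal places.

0.732

The rate is λ = 1/120 = 0.00833333 per month.
The exponential is memoryless, so the remaining time is again Exp(λ): the condition X > 223 is irrelevant.
P(X > 37.51) = e^(−0.31258) ≈ 0.732.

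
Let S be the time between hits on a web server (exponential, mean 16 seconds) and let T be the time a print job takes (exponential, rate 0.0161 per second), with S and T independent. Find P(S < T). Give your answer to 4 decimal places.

0.7952

λ_1 = 1/16 = 0.0625, λ_2 = 0.0161.
For independent exponentials, P(S < T) = λ_1/(λ_1+λ_2) = 0.0625/0.0786 ≈ 0.7952.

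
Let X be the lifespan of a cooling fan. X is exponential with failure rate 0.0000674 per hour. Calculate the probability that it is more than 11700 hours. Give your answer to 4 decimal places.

P(X > 11700) = e^(−λ·11700) = e^(−0.78858) ≈ 0.4545.

0.4545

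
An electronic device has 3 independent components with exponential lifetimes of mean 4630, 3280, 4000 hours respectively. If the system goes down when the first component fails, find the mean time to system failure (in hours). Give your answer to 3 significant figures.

1300

The first failure time is exponential with rate Σλ_i = 1/4630 + 1/3280 + 1/4000 = 0.000770861 per hour.
E[min] = 1/Σλ = 1/0.000770861 = 1297.25 hours.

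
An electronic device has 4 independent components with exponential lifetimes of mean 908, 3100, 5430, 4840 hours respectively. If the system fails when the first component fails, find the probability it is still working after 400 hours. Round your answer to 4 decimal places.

0.4839

The first failure time is exponential with rate Σλ_i = 1/908 + 1/3100 + 1/5430 + 1/4840 = 0.00181468 per hour.
P(min > 400) = e^(−0.00181468·400) = e^(−0.72587) ≈ 0.4839.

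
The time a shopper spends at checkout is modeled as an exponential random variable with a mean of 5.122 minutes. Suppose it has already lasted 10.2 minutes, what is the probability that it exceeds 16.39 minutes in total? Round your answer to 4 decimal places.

The rate is λ = 1/5.122 = 0.195236 per minute.
P(X > s+t | X > s) = e^(−λ(s+t))/e^(−λs) = e^(−λt), independent of s = 10.2.
P(X > 6.19) = e^(−1.2085) ≈ 0.2986.

0.2986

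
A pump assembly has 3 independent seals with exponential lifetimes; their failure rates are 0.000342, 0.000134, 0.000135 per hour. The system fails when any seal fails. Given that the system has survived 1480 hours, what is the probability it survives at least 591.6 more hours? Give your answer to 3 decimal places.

0.697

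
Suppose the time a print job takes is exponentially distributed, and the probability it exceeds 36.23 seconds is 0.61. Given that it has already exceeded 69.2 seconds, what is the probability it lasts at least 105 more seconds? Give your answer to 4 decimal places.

0.2387

From e^(−λ·36.23) = 0.61, λ = −ln(0.61)/36.23 = 0.0136433.
Memoryless: P(X > 69.2+105 | X > 69.2) = P(X > 105) = e^(−0.0136433·105) ≈ 0.2387.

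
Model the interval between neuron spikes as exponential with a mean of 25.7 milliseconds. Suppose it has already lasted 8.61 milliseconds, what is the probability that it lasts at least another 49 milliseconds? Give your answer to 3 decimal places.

0.149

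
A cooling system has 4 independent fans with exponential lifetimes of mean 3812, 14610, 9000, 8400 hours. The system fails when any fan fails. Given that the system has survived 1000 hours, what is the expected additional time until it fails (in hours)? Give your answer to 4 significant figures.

First-failure rate Σλ = 1/3812 + 1/14610 + 1/9000 + 1/8400 = 0.000560934.
By memorylessness the expected residual is 1/Σλ = 1782.74 hours, regardless of the 1000 already elapsed.

1783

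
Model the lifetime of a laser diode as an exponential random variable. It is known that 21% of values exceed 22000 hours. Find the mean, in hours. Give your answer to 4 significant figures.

e^(−λ·22000) = 0.21 ⇒ λ = −ln(0.21)/22000 = 0.0000709385.
Mean = 1/λ = 14096.7 hours.

14100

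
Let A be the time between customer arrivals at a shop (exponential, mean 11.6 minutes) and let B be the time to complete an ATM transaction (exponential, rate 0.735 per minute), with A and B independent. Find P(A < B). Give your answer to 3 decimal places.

0.105

λ_1 = 1/11.6 = 0.0862069, λ_2 = 0.735.
For independent exponentials, P(A < B) = λ_1/(λ_1+λ_2) = 0.0862069/0.821207 ≈ 0.105.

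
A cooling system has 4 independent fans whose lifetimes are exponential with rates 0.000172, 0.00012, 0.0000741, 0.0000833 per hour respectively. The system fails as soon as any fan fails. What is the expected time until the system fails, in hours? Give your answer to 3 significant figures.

The time to first failure is exponential with rate Σλ = 0.000172 + 0.00012 + 0.0000741 + 0.0000833 = 0.0004494.
E[min] = 1/Σλ = 1/0.0004494 = 2225.19 hours.

2230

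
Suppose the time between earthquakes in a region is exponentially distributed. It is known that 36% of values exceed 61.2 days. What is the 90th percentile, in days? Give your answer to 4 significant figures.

137.9

e^(−λ·61.2) = 0.36 ⇒ λ = −ln(0.36)/61.2 = 0.0166936.
90th percentile: 1 − e^(−λt) = 0.9, t = −ln(0.1)/λ = 137.932 days.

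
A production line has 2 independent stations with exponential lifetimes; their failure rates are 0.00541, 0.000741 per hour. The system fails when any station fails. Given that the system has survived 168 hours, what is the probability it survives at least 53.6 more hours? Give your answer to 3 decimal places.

Time to first failure ~ Exp(Σλ) with Σλ = 0.006151.
By memorylessness, P(T > 168+53.6 | T > 168) = P(T > 53.6) = e^(−0.006151·53.6) ≈ 0.719.

0.719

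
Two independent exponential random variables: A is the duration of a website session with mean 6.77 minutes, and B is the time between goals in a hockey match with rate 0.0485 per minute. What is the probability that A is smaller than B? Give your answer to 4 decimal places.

λ_1 = 1/6.77 = 0.14771, λ_2 = 0.0485.
For independent exponentials, P(A < B) = λ_1/(λ_1+λ_2) = 0.14771/0.19621 ≈ 0.7528.

0.7528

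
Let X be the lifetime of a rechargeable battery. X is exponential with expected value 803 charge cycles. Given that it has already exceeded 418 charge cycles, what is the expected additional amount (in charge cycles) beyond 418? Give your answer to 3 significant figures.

The rate is λ = 1/803 = 0.00124533 per charge cycle.
By memorylessness, the remaining amount past any threshold is again Exp(λ) with mean 1/λ = 803 charge cycles.

803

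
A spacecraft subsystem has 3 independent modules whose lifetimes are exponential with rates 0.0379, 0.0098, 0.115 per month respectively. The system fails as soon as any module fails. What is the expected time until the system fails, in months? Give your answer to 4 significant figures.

The time to first failure is exponential with rate Σλ = 0.0379 + 0.0098 + 0.115 = 0.1627.
E[min] = 1/Σλ = 1/0.1627 = 6.14628 months.

6.146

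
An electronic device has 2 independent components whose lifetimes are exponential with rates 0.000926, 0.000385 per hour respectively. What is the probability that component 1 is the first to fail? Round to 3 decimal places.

0.706

The time to first failure is exponential with rate Σλ = 0.000926 + 0.000385 = 0.001311.
P(component 1 first) = λ_1/Σλ = 0.000926/0.001311 ≈ 0.706.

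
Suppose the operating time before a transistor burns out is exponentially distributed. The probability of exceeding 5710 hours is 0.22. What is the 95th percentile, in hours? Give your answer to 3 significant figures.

e^(−λ·5710) = 0.22 ⇒ λ = −ln(0.22)/5710 = 0.000265171.
95th percentile: 1 − e^(−λt) = 0.95, t = −ln(0.05)/λ = 11297.4 hours.

11300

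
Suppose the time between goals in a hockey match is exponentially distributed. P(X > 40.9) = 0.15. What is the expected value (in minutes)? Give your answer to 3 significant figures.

21.6

e^(−λ·40.9) = 0.15 ⇒ λ = −ln(0.15)/40.9 = 0.0463844.
Mean = 1/λ = 21.559 minutes.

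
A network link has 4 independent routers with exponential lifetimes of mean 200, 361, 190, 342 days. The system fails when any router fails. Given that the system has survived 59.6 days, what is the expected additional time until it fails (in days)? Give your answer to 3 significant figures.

62.7

First-failure rate Σλ = 1/200 + 1/361 + 1/190 + 1/342 = 0.0159572.
By memorylessness the expected residual is 1/Σλ = 62.6676 days, regardless of the 59.6 already elapsed.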